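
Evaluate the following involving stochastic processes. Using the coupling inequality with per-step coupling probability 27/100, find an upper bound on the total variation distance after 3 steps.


TV distance bound <= (1-delta)^n
= (1 - 0.2700)^3
= 0.7300^3
= 0.3890

0.3890


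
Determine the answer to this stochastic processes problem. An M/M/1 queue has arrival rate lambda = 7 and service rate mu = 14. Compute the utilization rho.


rho = lambda/mu
= 7/14
= 0.5000

0.5000


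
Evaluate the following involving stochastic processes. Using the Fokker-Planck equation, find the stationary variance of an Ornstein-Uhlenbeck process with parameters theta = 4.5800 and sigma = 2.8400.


Stationary variance = sigma^2 / (2*theta)
= 2.8400^2 / (2*4.5800)
= 8.0656 / 9.1600
= 0.8805

0.8805


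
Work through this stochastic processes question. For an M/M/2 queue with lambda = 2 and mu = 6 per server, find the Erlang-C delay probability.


a = lambda/mu = 0.3333
rho = a/c = 0.1667
Erlang-C formula applied:
C(c,a) = 0.0476

0.0476


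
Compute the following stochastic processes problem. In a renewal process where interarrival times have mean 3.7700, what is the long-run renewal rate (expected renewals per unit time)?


Long-run renewal rate = 1/E(X)
= 1/3.7700
= 0.2653

0.2653


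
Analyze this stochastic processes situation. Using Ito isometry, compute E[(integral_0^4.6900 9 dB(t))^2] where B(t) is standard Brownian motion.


By Ito isometry: E[(int f dB)^2] = int f^2 dt
= 9^2 * 4.6900
= 81 * 4.6900 = 379.8900

379.8900


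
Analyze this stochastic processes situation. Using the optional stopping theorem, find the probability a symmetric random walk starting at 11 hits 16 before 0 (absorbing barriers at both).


By optional stopping theorem: E(M at tau) = M(0) = 11
P(hit 16)*16 + P(hit 0)*0 = 11
P(hit 16) = (11 - 0)/(16 - 0) = 11/16 = 0.6875

0.6875


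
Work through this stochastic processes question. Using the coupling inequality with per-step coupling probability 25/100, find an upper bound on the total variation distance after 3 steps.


TV distance bound <= (1-delta)^n
= (1 - 0.2500)^3
= 0.7500^3
= 0.4219

0.4219


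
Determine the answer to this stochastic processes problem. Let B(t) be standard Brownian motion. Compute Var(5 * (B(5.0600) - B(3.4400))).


Var(alpha*(B(t)-B(s))) = alpha^2 * (t-s)
= 5^2 * (5.0600 - 3.4400)
= 25 * 1.6200
= 40.5000

40.5000


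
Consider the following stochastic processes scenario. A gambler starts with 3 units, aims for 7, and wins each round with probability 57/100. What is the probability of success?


Gambler's ruin formula:
r = q/p = 0.4300/0.5700 = 0.7544
P(win) = (1 - r^i)/(1 - r^N)
= (1 - 0.7544^3)/(1 - 0.7544^7)
= 0.6628

0.6628


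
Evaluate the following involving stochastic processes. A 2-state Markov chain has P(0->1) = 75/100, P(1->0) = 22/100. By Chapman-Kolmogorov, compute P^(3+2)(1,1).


P^5 = P^3 * P^2
Computing via matrix multiplication of the transition matrix.
Entry (1,1) of P^5 = 0.7732

0.7732


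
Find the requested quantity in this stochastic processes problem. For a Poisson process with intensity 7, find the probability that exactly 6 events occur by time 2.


P(N(t)=k) = (lambda*t)^k * exp(-lambda*t) / k!
lambda*t = 14
= 14^6 * exp(-14) / 6!
= 7529536 * 8.3153e-07 / 720
= 0.0087

0.0087


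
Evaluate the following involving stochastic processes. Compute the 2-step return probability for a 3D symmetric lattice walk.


P(return in 2 steps) = P(reverse first step) = 1/(2d)
= 1/6
= 0.1667

0.1667


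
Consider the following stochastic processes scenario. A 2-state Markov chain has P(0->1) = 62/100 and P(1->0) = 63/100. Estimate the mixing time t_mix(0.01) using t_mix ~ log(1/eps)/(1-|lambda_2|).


lambda_2 = |1 - p01 - p10| = |1 - 0.6200 - 0.6300| = 0.2500
t_mix ~ log(1/eps)/(1 - |lambda_2|)
= log(100)/(1 - 0.2500) = 4.6052/0.7500
= 6.1402

6.1402


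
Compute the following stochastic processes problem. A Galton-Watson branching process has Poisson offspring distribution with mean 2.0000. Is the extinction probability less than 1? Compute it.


Since mu = 2.0000 > 1, extinction prob q < 1.
Solve s = exp(mu*(s-1)) iteratively.
q = 0.2032

0.2032


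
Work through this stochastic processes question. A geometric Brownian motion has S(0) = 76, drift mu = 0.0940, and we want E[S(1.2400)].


E[S(t)] = S(0) * exp(mu * t)
= 76 * exp(0.0940 * 1.2400)
= 76 * 1.1236
= 85.3955

85.3955


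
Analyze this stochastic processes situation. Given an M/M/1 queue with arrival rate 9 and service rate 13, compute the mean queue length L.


rho = 9/13 = 0.6923
L = rho/(1-rho)
= 0.6923/0.3077
= 2.2500

2.2500


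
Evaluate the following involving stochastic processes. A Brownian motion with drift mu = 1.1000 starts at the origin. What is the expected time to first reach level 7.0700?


Expected first passage time = a/mu
= 7.0700/1.1000
= 6.4273

6.4273


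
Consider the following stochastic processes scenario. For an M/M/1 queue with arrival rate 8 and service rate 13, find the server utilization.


rho = lambda/mu
= 8/13
= 0.6154

0.6154


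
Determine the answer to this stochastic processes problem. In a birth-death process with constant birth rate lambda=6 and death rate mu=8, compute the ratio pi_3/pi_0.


For birth-death process, pi_n/pi_0 = (lambda/mu)^n
= (6/8)^3
= 0.4219

0.4219


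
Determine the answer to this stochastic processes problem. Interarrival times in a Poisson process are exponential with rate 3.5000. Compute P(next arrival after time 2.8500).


P(X > t) = exp(-lambda * t)
= exp(-3.5000 * 2.8500)
= exp(-9.9750) = 4.6549e-05

4.6549e-05


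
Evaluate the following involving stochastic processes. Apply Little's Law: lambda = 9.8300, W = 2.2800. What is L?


Little's Law: L = lambda * W
= 9.8300 * 2.2800
= 22.4124

22.4124


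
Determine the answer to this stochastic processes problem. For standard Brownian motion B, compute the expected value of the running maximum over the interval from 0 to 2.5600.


E(max B(s)) = sqrt(2t/pi)
= sqrt(2*2.5600/pi)
= sqrt(1.6297)
= 1.2766

1.2766


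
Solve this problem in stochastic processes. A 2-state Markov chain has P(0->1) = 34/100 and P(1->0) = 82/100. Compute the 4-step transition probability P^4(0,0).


Computing P^4 by matrix multiplication.
P = [[0.6600, 0.3400], [0.8200, 0.1800]]
After raising P to the power 4:
P^4(0,0) = 0.7071

0.7071


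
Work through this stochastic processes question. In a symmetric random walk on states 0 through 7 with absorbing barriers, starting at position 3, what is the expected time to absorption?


For symmetric RW on 0,...,N with absorbing barriers, E(i) = i*(N-i)
E(3) = 3 * 4 = 12

12


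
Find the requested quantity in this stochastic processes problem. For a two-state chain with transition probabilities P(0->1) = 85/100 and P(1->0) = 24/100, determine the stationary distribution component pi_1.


Stationary distribution: pi_0 = p10/(p01+p10), pi_1 = p01/(p01+p10)
p01 = 0.8500, p10 = 0.2400
pi_1 = 0.7798

0.7798


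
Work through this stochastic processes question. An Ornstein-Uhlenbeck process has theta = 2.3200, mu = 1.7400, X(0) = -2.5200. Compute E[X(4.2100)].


E[X(t)] = mu + (X(0) - mu)*exp(-theta*t)
= 1.7400 + (-2.5200 - 1.7400)*exp(-2.3200*4.2100)
= 1.7400 + -4.2600 * 5.7301e-05
= 1.7398

1.7398


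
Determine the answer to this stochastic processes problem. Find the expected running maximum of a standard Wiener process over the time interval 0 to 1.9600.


E(max B(s)) = sqrt(2t/pi)
= sqrt(2*1.9600/pi)
= sqrt(1.2478)
= 1.1170

1.1170


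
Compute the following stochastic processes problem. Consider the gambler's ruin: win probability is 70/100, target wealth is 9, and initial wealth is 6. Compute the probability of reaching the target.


Gambler's ruin formula:
r = q/p = 0.3000/0.7000 = 0.4286
P(win) = (1 - r^i)/(1 - r^N)
= (1 - 0.4286^6)/(1 - 0.4286^9)
= 0.9943

0.9943


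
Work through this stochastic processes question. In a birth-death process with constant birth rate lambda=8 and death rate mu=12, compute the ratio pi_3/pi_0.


For birth-death process, pi_n/pi_0 = (lambda/mu)^n
= (8/12)^3
= 0.2963

0.2963


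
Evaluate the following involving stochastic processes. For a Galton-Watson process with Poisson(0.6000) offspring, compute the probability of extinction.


Since mu = 0.6000 <= 1, extinction probability = 1.

1.0000


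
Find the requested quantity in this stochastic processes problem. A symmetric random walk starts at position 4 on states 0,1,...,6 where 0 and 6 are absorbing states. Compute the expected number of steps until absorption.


For symmetric RW on 0,...,N with absorbing barriers, E(i) = i*(N-i)
E(4) = 4 * 2 = 8

8


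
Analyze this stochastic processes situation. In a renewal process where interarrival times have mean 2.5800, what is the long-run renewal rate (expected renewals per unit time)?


Long-run renewal rate = 1/E(X)
= 1/2.5800
= 0.3876

0.3876


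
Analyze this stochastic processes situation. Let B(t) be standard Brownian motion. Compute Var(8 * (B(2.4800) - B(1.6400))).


Var(alpha*(B(t)-B(s))) = alpha^2 * (t-s)
= 8^2 * (2.4800 - 1.6400)
= 64 * 0.8400
= 53.7600

53.7600


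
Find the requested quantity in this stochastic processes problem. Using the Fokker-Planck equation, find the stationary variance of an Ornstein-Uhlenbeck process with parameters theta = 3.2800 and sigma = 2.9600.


Stationary variance = sigma^2 / (2*theta)
= 2.9600^2 / (2*3.2800)
= 8.7616 / 6.5600
= 1.3356

1.3356


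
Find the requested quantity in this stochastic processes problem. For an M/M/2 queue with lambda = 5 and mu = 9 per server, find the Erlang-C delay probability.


a = lambda/mu = 0.5556
rho = a/c = 0.2778
Erlang-C formula applied:
C(c,a) = 0.1208

0.1208


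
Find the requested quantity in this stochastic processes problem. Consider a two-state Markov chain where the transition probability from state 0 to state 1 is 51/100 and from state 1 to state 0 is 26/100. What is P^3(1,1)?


Computing P^3 by matrix multiplication.
P = [[0.4900, 0.5100], [0.2600, 0.7400]]
After raising P to the power 3:
P^3(1,1) = 0.6664

0.6664


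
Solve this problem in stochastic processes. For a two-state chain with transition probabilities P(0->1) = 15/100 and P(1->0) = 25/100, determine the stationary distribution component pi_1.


Stationary distribution: pi_0 = p10/(p01+p10), pi_1 = p01/(p01+p10)
p01 = 0.1500, p10 = 0.2500
pi_1 = 0.3750

0.3750


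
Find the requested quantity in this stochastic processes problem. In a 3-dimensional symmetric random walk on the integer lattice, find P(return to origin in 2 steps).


P(return in 2 steps) = P(reverse first step) = 1/(2d)
= 1/6
= 0.1667

0.1667


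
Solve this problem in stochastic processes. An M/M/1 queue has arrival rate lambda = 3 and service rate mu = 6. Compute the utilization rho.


rho = lambda/mu
= 3/6
= 0.5000

0.5000


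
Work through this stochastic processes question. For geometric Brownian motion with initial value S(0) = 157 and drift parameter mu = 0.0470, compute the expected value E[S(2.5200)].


E[S(t)] = S(0) * exp(mu * t)
= 157 * exp(0.0470 * 2.5200)
= 157 * 1.1257
= 176.7411

176.7411


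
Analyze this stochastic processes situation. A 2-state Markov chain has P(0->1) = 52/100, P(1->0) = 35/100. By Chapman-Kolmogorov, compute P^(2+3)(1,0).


P^5 = P^2 * P^3
Computing via matrix multiplication of the transition matrix.
Entry (1,0) of P^5 = 0.4023

0.4023


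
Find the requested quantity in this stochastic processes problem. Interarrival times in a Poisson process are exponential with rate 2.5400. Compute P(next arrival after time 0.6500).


P(X > t) = exp(-lambda * t)
= exp(-2.5400 * 0.6500)
= exp(-1.6510) = 0.1919

0.1919


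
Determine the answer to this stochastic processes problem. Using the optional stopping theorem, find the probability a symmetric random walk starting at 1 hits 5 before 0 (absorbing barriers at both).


By optional stopping theorem: E(M at tau) = M(0) = 1
P(hit 5)*5 + P(hit 0)*0 = 1
P(hit 5) = (1 - 0)/(5 - 0) = 1/5 = 0.2000

0.2000


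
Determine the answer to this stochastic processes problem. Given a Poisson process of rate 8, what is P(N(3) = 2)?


P(N(t)=k) = (lambda*t)^k * exp(-lambda*t) / k!
lambda*t = 24
= 24^2 * exp(-24) / 2!
= 576 * 3.7751e-11 / 2
= 1.0872e-08

1.0872e-08


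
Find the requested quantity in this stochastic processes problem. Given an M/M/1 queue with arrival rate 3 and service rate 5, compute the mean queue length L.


rho = 3/5 = 0.6000
L = rho/(1-rho)
= 0.6000/0.4000
= 1.5000

1.5000


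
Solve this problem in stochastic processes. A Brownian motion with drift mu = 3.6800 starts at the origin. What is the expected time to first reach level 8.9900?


Expected first passage time = a/mu
= 8.9900/3.6800
= 2.4429

2.4429


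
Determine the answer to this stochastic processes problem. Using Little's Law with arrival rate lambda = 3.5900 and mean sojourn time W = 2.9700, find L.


Little's Law: L = lambda * W
= 3.5900 * 2.9700
= 10.6623

10.6623


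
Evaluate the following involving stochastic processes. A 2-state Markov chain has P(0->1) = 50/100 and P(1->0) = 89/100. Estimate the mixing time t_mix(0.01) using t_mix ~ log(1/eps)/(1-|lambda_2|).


lambda_2 = |1 - p01 - p10| = |1 - 0.5000 - 0.8900| = 0.3900
t_mix ~ log(1/eps)/(1 - |lambda_2|)
= log(100)/(1 - 0.3900) = 4.6052/0.6100
= 7.5495

7.5495


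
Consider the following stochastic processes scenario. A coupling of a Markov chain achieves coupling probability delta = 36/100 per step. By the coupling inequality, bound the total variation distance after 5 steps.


TV distance bound <= (1-delta)^n
= (1 - 0.3600)^5
= 0.6400^5
= 0.1074

0.1074


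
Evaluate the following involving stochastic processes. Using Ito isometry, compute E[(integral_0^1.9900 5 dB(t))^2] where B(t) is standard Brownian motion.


By Ito isometry: E[(int f dB)^2] = int f^2 dt
= 5^2 * 1.9900
= 25 * 1.9900 = 49.7500

49.7500


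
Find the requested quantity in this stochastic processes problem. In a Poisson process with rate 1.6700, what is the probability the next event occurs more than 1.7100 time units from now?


P(X > t) = exp(-lambda * t)
= exp(-1.6700 * 1.7100)
= exp(-2.8557) = 0.0575

0.0575


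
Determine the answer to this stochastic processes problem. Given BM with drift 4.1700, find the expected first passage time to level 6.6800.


Expected first passage time = a/mu
= 6.6800/4.1700
= 1.6019

1.6019


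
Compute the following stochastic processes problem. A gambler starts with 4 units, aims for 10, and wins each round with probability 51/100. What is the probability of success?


Gambler's ruin formula:
r = q/p = 0.4900/0.5100 = 0.9608
P(win) = (1 - r^i)/(1 - r^N)
= (1 - 0.9608^4)/(1 - 0.9608^10)
= 0.4485

0.4485


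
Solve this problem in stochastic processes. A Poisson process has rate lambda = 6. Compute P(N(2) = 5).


P(N(t)=k) = (lambda*t)^k * exp(-lambda*t) / k!
lambda*t = 12
= 12^5 * exp(-12) / 5!
= 248832 * 6.1442e-06 / 120
= 0.0127

0.0127


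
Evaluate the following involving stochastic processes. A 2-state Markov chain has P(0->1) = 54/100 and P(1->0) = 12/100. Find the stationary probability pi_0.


Stationary distribution: pi_0 = p10/(p01+p10), pi_1 = p01/(p01+p10)
p01 = 0.5400, p10 = 0.1200
pi_0 = 0.1818

0.1818


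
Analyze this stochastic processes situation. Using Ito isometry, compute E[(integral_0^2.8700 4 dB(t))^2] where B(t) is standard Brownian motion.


By Ito isometry: E[(int f dB)^2] = int f^2 dt
= 4^2 * 2.8700
= 16 * 2.8700 = 45.9200

45.9200


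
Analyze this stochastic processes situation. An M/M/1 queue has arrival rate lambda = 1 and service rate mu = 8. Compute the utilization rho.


rho = lambda/mu
= 1/8
= 0.1250

0.1250


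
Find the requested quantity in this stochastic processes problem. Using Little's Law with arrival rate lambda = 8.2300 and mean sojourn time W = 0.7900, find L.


Little's Law: L = lambda * W
= 8.2300 * 0.7900
= 6.5017

6.5017


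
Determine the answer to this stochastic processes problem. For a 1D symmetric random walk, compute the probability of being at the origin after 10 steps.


P(S(10) = 0) = C(10,5) / 4^5
= 252 / 1024
= 0.2461

0.2461


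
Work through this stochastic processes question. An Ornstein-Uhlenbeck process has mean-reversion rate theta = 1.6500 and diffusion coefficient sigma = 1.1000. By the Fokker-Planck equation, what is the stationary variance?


Stationary variance = sigma^2 / (2*theta)
= 1.1000^2 / (2*1.6500)
= 1.2100 / 3.3000
= 0.3667

0.3667


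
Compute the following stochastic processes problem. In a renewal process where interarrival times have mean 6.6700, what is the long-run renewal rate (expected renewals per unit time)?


Long-run renewal rate = 1/E(X)
= 1/6.6700
= 0.1499

0.1499


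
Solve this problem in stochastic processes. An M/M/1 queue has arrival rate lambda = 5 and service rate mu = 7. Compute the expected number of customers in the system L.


rho = 5/7 = 0.7143
L = rho/(1-rho)
= 0.7143/0.2857
= 2.5000

2.5000


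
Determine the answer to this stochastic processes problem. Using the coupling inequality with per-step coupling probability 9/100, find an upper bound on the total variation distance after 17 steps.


TV distance bound <= (1-delta)^n
= (1 - 0.0900)^17
= 0.9100^17
= 0.2012

0.2012


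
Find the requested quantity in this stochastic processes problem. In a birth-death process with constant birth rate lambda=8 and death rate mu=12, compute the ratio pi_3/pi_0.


For birth-death process, pi_n/pi_0 = (lambda/mu)^n
= (8/12)^3
= 0.2963

0.2963


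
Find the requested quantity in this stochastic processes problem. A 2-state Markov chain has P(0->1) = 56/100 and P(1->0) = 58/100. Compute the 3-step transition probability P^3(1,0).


Computing P^3 by matrix multiplication.
P = [[0.4400, 0.5600], [0.5800, 0.4200]]
After raising P to the power 3:
P^3(1,0) = 0.5102

0.5102


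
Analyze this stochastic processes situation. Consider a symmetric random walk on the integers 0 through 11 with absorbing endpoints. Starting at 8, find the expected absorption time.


For symmetric RW on 0,...,N with absorbing barriers, E(i) = i*(N-i)
E(8) = 8 * 3 = 24

24


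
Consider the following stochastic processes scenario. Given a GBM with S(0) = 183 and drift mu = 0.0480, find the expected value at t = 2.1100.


E[S(t)] = S(0) * exp(mu * t)
= 183 * exp(0.0480 * 2.1100)
= 183 * 1.1066
= 202.5053

202.5053


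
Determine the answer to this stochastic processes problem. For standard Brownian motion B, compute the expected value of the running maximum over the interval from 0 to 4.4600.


E(max B(s)) = sqrt(2t/pi)
= sqrt(2*4.4600/pi)
= sqrt(2.8393)
= 1.6850

1.6850


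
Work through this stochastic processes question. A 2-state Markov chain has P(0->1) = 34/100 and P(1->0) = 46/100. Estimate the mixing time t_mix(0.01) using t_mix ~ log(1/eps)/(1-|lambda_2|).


lambda_2 = |1 - p01 - p10| = |1 - 0.3400 - 0.4600| = 0.2000
t_mix ~ log(1/eps)/(1 - |lambda_2|)
= log(100)/(1 - 0.2000) = 4.6052/0.8000
= 5.7565

5.7565


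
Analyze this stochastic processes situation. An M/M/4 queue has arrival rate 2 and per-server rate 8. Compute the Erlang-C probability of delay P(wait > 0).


a = lambda/mu = 0.2500
rho = a/c = 0.0625
Erlang-C formula applied:
C(c,a) = 1.3521e-04

1.3521e-04


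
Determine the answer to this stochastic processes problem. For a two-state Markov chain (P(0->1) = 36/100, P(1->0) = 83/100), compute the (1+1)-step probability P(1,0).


P^2 = P^1 * P^1
Computing via matrix multiplication of the transition matrix.
Entry (1,0) of P^2 = 0.6723

0.6723


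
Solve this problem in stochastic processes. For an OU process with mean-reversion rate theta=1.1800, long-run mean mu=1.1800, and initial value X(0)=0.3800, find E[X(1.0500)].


E[X(t)] = mu + (X(0) - mu)*exp(-theta*t)
= 1.1800 + (0.3800 - 1.1800)*exp(-1.1800*1.0500)
= 1.1800 + -0.8000 * 0.2897
= 0.9483

0.9483


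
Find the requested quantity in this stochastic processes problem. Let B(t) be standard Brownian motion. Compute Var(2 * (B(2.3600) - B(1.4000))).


Var(alpha*(B(t)-B(s))) = alpha^2 * (t-s)
= 2^2 * (2.3600 - 1.4000)
= 4 * 0.9600
= 3.8400

3.8400


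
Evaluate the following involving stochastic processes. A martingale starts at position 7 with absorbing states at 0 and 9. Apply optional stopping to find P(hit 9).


By optional stopping theorem: E(M at tau) = M(0) = 7
P(hit 9)*9 + P(hit 0)*0 = 7
P(hit 9) = (7 - 0)/(9 - 0) = 7/9 = 0.7778

0.7778


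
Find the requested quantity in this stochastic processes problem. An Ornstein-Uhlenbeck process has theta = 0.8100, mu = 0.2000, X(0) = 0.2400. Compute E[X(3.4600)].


E[X(t)] = mu + (X(0) - mu)*exp(-theta*t)
= 0.2000 + (0.2400 - 0.2000)*exp(-0.8100*3.4600)
= 0.2000 + 0.0400 * 0.0607
= 0.2024

0.2024


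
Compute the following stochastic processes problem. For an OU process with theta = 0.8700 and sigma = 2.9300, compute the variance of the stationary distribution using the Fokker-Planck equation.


Stationary variance = sigma^2 / (2*theta)
= 2.9300^2 / (2*0.8700)
= 8.5849 / 1.7400
= 4.9339

4.9339


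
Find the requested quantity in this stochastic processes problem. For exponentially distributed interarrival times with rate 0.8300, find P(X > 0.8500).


P(X > t) = exp(-lambda * t)
= exp(-0.8300 * 0.8500)
= exp(-0.7055) = 0.4939

0.4939


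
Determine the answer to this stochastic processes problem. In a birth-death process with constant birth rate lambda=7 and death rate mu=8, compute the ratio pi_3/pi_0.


For birth-death process, pi_n/pi_0 = (lambda/mu)^n
= (7/8)^3
= 0.6699

0.6699


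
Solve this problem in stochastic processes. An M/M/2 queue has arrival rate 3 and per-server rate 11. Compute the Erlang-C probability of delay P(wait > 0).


a = lambda/mu = 0.2727
rho = a/c = 0.1364
Erlang-C formula applied:
C(c,a) = 0.0327

0.0327


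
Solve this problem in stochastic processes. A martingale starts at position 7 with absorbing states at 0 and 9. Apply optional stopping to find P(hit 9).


By optional stopping theorem: E(M at tau) = M(0) = 7
P(hit 9)*9 + P(hit 0)*0 = 7
P(hit 9) = (7 - 0)/(9 - 0) = 7/9 = 0.7778

0.7778


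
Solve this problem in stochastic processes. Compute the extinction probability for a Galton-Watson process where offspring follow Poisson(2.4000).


Since mu = 2.4000 > 1, extinction prob q < 1.
Solve s = exp(mu*(s-1)) iteratively.
q = 0.1214

0.1214


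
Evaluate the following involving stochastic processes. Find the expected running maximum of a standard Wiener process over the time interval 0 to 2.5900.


E(max B(s)) = sqrt(2t/pi)
= sqrt(2*2.5900/pi)
= sqrt(1.6488)
= 1.2841

1.2841


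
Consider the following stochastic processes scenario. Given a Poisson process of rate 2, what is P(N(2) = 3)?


P(N(t)=k) = (lambda*t)^k * exp(-lambda*t) / k!
lambda*t = 4
= 4^3 * exp(-4) / 3!
= 64 * 0.0183 / 6
= 0.1954

0.1954


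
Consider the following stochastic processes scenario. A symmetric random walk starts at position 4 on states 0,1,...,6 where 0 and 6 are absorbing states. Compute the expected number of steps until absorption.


For symmetric RW on 0,...,N with absorbing barriers, E(i) = i*(N-i)
E(4) = 4 * 2 = 8

8


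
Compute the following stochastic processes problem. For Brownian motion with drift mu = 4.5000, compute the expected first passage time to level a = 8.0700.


Expected first passage time = a/mu
= 8.0700/4.5000
= 1.7933

1.7933


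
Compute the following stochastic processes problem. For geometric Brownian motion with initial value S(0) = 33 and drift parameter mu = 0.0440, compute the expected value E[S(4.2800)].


E[S(t)] = S(0) * exp(mu * t)
= 33 * exp(0.0440 * 4.2800)
= 33 * 1.2072
= 39.8383

39.8383


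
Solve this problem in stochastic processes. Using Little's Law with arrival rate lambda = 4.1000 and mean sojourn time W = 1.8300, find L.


Little's Law: L = lambda * W
= 4.1000 * 1.8300
= 7.5030

7.5030


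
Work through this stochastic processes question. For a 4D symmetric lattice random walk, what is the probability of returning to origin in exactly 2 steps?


P(return in 2 steps) = P(reverse first step) = 1/(2d)
= 1/8
= 0.1250

0.1250


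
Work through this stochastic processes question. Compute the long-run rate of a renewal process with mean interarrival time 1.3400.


Long-run renewal rate = 1/E(X)
= 1/1.3400
= 0.7463

0.7463


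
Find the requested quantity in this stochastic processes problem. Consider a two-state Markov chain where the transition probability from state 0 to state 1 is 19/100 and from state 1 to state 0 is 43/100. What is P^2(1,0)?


Computing P^2 by matrix multiplication.
P = [[0.8100, 0.1900], [0.4300, 0.5700]]
After raising P to the power 2:
P^2(1,0) = 0.5934

0.5934


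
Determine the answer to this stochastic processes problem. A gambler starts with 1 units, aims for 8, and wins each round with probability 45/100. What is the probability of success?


Gambler's ruin formula:
r = q/p = 0.5500/0.4500 = 1.2222
P(win) = (1 - r^i)/(1 - r^N)
= (1 - 1.2222^1)/(1 - 1.2222^8)
= 0.0558

0.0558


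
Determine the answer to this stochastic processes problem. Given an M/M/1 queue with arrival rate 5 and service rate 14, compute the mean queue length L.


rho = 5/14 = 0.3571
L = rho/(1-rho)
= 0.3571/0.6429
= 0.5556

0.5556


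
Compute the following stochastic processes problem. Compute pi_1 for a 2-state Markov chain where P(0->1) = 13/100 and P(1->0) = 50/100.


Stationary distribution: pi_0 = p10/(p01+p10), pi_1 = p01/(p01+p10)
p01 = 0.1300, p10 = 0.5000
pi_1 = 0.2063

0.2063


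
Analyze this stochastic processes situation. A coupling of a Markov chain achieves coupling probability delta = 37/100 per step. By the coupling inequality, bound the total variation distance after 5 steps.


TV distance bound <= (1-delta)^n
= (1 - 0.3700)^5
= 0.6300^5
= 0.0992

0.0992


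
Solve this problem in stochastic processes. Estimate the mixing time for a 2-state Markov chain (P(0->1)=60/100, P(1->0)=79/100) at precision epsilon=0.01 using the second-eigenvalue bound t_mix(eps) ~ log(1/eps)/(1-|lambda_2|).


lambda_2 = |1 - p01 - p10| = |1 - 0.6000 - 0.7900| = 0.3900
t_mix ~ log(1/eps)/(1 - |lambda_2|)
= log(100)/(1 - 0.3900) = 4.6052/0.6100
= 7.5495

7.5495


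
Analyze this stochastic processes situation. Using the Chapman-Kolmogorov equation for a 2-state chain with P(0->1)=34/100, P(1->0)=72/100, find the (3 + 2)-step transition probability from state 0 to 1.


P^5 = P^3 * P^2
Computing via matrix multiplication of the transition matrix.
Entry (0,1) of P^5 = 0.3208

0.3208


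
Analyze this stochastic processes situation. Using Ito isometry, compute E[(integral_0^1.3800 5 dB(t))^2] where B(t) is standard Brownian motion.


By Ito isometry: E[(int f dB)^2] = int f^2 dt
= 5^2 * 1.3800
= 25 * 1.3800 = 34.5000

34.5000


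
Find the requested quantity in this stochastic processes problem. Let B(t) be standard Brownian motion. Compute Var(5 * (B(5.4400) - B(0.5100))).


Var(alpha*(B(t)-B(s))) = alpha^2 * (t-s)
= 5^2 * (5.4400 - 0.5100)
= 25 * 4.9300
= 123.2500

123.2500


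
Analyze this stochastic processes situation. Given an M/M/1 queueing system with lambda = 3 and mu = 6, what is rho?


rho = lambda/mu
= 3/6
= 0.5000

0.5000


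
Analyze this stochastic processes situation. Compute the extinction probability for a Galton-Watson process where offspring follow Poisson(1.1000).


Since mu = 1.1000 > 1, extinction prob q < 1.
Solve s = exp(mu*(s-1)) iteratively.
q = 0.8239

0.8239


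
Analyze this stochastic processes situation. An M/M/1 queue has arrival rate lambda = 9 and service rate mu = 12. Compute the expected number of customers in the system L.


rho = 9/12 = 0.7500
L = rho/(1-rho)
= 0.7500/0.2500
= 3.0000

3.0000


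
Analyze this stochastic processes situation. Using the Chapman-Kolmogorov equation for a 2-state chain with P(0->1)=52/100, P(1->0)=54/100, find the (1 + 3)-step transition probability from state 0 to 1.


P^4 = P^1 * P^3
Computing via matrix multiplication of the transition matrix.
Entry (0,1) of P^4 = 0.4906

0.4906


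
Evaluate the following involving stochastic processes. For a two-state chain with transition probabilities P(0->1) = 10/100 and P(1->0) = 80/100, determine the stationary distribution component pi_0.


Stationary distribution: pi_0 = p10/(p01+p10), pi_1 = p01/(p01+p10)
p01 = 0.1000, p10 = 0.8000
pi_0 = 0.8889

0.8889


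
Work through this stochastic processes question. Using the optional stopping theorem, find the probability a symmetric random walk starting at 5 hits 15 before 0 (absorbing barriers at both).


By optional stopping theorem: E(M at tau) = M(0) = 5
P(hit 15)*15 + P(hit 0)*0 = 5
P(hit 15) = (5 - 0)/(15 - 0) = 1/3 = 0.3333

0.3333


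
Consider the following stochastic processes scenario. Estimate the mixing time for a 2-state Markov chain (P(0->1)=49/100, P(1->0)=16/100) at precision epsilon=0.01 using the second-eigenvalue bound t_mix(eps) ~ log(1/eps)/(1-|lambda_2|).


lambda_2 = |1 - p01 - p10| = |1 - 0.4900 - 0.1600| = 0.3500
t_mix ~ log(1/eps)/(1 - |lambda_2|)
= log(100)/(1 - 0.3500) = 4.6052/0.6500
= 7.0849

7.0849


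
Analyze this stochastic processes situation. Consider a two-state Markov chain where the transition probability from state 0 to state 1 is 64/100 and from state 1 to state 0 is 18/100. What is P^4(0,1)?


Computing P^4 by matrix multiplication.
P = [[0.3600, 0.6400], [0.1800, 0.8200]]
After raising P to the power 4:
P^4(0,1) = 0.7797

0.7797


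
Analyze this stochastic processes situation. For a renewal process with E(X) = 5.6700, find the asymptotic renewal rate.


Long-run renewal rate = 1/E(X)
= 1/5.6700
= 0.1764

0.1764


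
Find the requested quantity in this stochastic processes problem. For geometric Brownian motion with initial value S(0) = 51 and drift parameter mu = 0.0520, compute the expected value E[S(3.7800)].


E[S(t)] = S(0) * exp(mu * t)
= 51 * exp(0.0520 * 3.7800)
= 51 * 1.2172
= 62.0776

62.0776


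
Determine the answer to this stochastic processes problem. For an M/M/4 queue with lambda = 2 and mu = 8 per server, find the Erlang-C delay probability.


a = lambda/mu = 0.2500
rho = a/c = 0.0625
Erlang-C formula applied:
C(c,a) = 1.3521e-04

1.3521e-04


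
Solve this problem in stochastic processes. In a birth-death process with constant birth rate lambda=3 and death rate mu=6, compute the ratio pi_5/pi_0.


For birth-death process, pi_n/pi_0 = (lambda/mu)^n
= (3/6)^5
= 0.0312

0.0312


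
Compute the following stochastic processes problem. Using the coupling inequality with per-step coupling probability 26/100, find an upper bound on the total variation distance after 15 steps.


TV distance bound <= (1-delta)^n
= (1 - 0.2600)^15
= 0.7400^15
= 0.0109

0.0109


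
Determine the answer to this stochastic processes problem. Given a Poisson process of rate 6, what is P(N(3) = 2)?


P(N(t)=k) = (lambda*t)^k * exp(-lambda*t) / k!
lambda*t = 18
= 18^2 * exp(-18) / 2!
= 324 * 1.5230e-08 / 2
= 2.4673e-06

2.4673e-06


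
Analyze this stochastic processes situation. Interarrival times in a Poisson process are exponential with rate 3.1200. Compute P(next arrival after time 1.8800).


P(X > t) = exp(-lambda * t)
= exp(-3.1200 * 1.8800)
= exp(-5.8656) = 0.0028

0.0028


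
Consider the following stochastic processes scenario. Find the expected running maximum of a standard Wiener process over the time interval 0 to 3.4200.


E(max B(s)) = sqrt(2t/pi)
= sqrt(2*3.4200/pi)
= sqrt(2.1772)
= 1.4755

1.4755


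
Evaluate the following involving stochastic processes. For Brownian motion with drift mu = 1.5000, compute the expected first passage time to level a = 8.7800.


Expected first passage time = a/mu
= 8.7800/1.5000
= 5.8533

5.8533


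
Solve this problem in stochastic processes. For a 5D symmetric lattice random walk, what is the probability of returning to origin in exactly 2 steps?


P(return in 2 steps) = P(reverse first step) = 1/(2d)
= 1/10
= 0.1000

0.1000


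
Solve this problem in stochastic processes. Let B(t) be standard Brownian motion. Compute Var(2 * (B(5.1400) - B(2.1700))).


Var(alpha*(B(t)-B(s))) = alpha^2 * (t-s)
= 2^2 * (5.1400 - 2.1700)
= 4 * 2.9700
= 11.8800

11.8800


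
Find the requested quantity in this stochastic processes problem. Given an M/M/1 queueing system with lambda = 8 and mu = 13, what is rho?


rho = lambda/mu
= 8/13
= 0.6154

0.6154


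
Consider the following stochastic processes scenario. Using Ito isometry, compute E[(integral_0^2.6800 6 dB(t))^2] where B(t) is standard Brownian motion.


By Ito isometry: E[(int f dB)^2] = int f^2 dt
= 6^2 * 2.6800
= 36 * 2.6800 = 96.4800

96.4800


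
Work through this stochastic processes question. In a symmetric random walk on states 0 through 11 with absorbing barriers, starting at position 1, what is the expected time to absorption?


For symmetric RW on 0,...,N with absorbing barriers, E(i) = i*(N-i)
E(1) = 1 * 10 = 10

10


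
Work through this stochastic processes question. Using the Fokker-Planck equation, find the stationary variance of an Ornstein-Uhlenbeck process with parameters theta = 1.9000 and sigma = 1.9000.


Stationary variance = sigma^2 / (2*theta)
= 1.9000^2 / (2*1.9000)
= 3.6100 / 3.8000
= 0.9500

0.9500


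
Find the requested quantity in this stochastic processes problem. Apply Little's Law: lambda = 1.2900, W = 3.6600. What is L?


Little's Law: L = lambda * W
= 1.2900 * 3.6600
= 4.7214

4.7214


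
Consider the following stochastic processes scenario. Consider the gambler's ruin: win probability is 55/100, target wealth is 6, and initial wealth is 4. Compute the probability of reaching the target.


Gambler's ruin formula:
r = q/p = 0.4500/0.5500 = 0.8182
P(win) = (1 - r^i)/(1 - r^N)
= (1 - 0.8182^4)/(1 - 0.8182^6)
= 0.7884

0.7884


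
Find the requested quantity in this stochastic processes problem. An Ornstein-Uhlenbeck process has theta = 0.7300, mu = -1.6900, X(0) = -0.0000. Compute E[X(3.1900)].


E[X(t)] = mu + (X(0) - mu)*exp(-theta*t)
= -1.6900 + (-0.0000 - -1.6900)*exp(-0.7300*3.1900)
= -1.6900 + 1.6900 * 0.0974
= -1.5254

-1.5254


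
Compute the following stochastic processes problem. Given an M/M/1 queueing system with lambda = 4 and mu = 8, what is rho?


rho = lambda/mu
= 4/8
= 0.5000

0.5000


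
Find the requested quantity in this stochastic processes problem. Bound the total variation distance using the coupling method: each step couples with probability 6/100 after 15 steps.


TV distance bound <= (1-delta)^n
= (1 - 0.0600)^15
= 0.9400^15
= 0.3953

0.3953


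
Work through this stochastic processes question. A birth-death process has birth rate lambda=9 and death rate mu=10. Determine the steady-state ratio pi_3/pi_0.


For birth-death process, pi_n/pi_0 = (lambda/mu)^n
= (9/10)^3
= 0.7290

0.7290


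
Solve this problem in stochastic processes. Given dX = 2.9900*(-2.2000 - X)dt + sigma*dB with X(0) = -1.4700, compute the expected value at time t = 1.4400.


E[X(t)] = mu + (X(0) - mu)*exp(-theta*t)
= -2.2000 + (-1.4700 - -2.2000)*exp(-2.9900*1.4400)
= -2.2000 + 0.7300 * 0.0135
= -2.1902

-2.1902


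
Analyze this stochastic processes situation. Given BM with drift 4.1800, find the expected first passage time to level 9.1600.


Expected first passage time = a/mu
= 9.1600/4.1800
= 2.1914

2.1914


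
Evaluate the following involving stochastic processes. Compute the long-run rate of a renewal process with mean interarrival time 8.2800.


Long-run renewal rate = 1/E(X)
= 1/8.2800
= 0.1208

0.1208


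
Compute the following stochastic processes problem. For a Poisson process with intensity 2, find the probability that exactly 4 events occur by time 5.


P(N(t)=k) = (lambda*t)^k * exp(-lambda*t) / k!
lambda*t = 10
= 10^4 * exp(-10) / 4!
= 10000 * 4.5400e-05 / 24
= 0.0189

0.0189


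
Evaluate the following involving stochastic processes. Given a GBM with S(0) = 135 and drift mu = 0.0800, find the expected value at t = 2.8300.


E[S(t)] = S(0) * exp(mu * t)
= 135 * exp(0.0800 * 2.8300)
= 135 * 1.2541
= 169.3004

169.3004


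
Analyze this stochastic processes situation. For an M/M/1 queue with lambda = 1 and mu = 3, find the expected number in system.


rho = 1/3 = 0.3333
L = rho/(1-rho)
= 0.3333/0.6667
= 0.5000

0.5000


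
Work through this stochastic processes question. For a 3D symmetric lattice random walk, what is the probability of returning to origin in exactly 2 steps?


P(return in 2 steps) = P(reverse first step) = 1/(2d)
= 1/6
= 0.1667

0.1667


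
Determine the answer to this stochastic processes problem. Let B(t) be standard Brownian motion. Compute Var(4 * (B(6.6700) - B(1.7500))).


Var(alpha*(B(t)-B(s))) = alpha^2 * (t-s)
= 4^2 * (6.6700 - 1.7500)
= 16 * 4.9200
= 78.7200

78.7200


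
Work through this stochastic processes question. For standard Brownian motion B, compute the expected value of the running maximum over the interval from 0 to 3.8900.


E(max B(s)) = sqrt(2t/pi)
= sqrt(2*3.8900/pi)
= sqrt(2.4765)
= 1.5737

1.5737


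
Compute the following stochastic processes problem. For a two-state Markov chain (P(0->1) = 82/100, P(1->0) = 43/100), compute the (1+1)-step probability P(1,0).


P^2 = P^1 * P^1
Computing via matrix multiplication of the transition matrix.
Entry (1,0) of P^2 = 0.3225

0.3225


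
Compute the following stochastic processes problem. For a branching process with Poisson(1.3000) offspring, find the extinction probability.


Since mu = 1.3000 > 1, extinction prob q < 1.
Solve s = exp(mu*(s-1)) iteratively.
q = 0.5770

0.5770


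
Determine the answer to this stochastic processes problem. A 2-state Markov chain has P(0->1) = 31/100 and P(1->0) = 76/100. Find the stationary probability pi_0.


Stationary distribution: pi_0 = p10/(p01+p10), pi_1 = p01/(p01+p10)
p01 = 0.3100, p10 = 0.7600
pi_0 = 0.7103

0.7103


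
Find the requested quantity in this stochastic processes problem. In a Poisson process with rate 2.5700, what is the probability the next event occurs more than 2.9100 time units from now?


P(X > t) = exp(-lambda * t)
= exp(-2.5700 * 2.9100)
= exp(-7.4787) = 5.6499e-04

5.6499e-04


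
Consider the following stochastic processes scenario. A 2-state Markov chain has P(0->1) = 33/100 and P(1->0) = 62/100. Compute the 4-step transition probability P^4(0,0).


Computing P^4 by matrix multiplication.
P = [[0.6700, 0.3300], [0.6200, 0.3800]]
After raising P to the power 4:
P^4(0,0) = 0.6526

0.6526


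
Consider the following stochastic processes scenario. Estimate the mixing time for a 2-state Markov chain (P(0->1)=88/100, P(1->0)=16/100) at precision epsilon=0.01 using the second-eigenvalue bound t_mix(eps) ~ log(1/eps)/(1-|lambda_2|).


lambda_2 = |1 - p01 - p10| = |1 - 0.8800 - 0.1600| = 0.0400
t_mix ~ log(1/eps)/(1 - |lambda_2|)
= log(100)/(1 - 0.0400) = 4.6052/0.9600
= 4.7971

4.7971


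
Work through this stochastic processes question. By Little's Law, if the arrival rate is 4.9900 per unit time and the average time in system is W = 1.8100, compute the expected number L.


Little's Law: L = lambda * W
= 4.9900 * 1.8100
= 9.0319

9.0319


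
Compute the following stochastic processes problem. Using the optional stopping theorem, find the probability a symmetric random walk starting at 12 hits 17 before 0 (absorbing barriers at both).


By optional stopping theorem: E(M at tau) = M(0) = 12
P(hit 17)*17 + P(hit 0)*0 = 12
P(hit 17) = (12 - 0)/(17 - 0) = 12/17 = 0.7059

0.7059
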